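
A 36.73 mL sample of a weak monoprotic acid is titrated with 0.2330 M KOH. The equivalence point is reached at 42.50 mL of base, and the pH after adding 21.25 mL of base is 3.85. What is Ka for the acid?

1.4 x 10^-4

21.25 mL is half of the equivalence volume, so this is the half-equivalence point where [HA] = [A^-].
At half-equivalence pH = pKa, so pKa = 3.85.
Ka = 10^(-3.85) = 1.4 x 10^-4.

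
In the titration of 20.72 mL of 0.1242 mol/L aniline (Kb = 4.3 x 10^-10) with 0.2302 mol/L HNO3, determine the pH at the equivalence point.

2.86

n(C6H5NH2) = 0.1242 x 0.02072 = 0.002573 mol; V(HNO3) at equivalence = 0.002573/0.2302 = 0.01118 L.
At equivalence the base is fully converted to C6H5NH3+; total volume = 0.03190 L, so [C6H5NH3+] = 0.002573/0.03190 = 0.08067 M.
Ka(C6H5NH3+) = Kw/Kb = 1.0e-14 / 4.3 x 10^-10 = 2.33e-5.
[H^+] = sqrt(Ka x [C6H5NH3+]) = sqrt(2.33e-5 x 0.08067) = 0.00137 M.
pH = -log(0.00137) = 2.86.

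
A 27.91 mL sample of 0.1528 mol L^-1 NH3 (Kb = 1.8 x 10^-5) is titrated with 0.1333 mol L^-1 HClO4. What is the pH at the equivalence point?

n(NH3) = 0.1528 x 0.02791 = 0.004265 mol; V(HClO4) at equivalence = 0.004265/0.1333 = 0.03199 L.
At equivalence the base is fully converted to NH4+; total volume = 0.05990 L, so [NH4+] = 0.004265/0.05990 = 0.07119 M.
Ka(NH4+) = Kw/Kb = 1.0e-14 / 1.8 x 10^-5 = 5.56e-10.
[H^+] = sqrt(Ka x [NH4+]) = sqrt(5.56e-10 x 0.07119) = 6.29e-6 M.
pH = -log(6.29e-6) = 5.20.

5.20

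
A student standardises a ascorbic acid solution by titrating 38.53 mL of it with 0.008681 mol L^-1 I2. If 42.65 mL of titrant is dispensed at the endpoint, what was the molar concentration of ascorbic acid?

n(I2) = 0.008681 x 0.04265 = 0.0003702 mol.
From the balanced equation, 1 mol I2 reacts with 1 mol ascorbic acid, so n(ascorbic acid) = 0.0003702 x 1/1 = 0.0003702 mol.
[ascorbic acid] = 0.0003702 / 0.03853 L = 0.00961 M.

0.00961 M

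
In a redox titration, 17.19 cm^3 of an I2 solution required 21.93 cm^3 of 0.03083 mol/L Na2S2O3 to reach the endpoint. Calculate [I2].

0.0197 M

n(Na2S2O3) = 0.03083 x 0.02193 = 0.0006761 mol.
From the balanced equation, 2 mol Na2S2O3 reacts with 1 mol I2, so n(I2) = 0.0006761 x 1/2 = 0.0003381 mol.
[I2] = 0.0003381 / 0.01719 L = 0.0197 M.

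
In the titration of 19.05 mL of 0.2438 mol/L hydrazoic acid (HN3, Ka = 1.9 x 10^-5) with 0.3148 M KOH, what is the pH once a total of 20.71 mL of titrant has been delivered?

n(acid) = 0.2438 x 0.01905 = 0.004644 mol; n(KOH) added = 0.3148 x 0.02071 = 0.006520 mol.
Base is in excess by 0.006520 - 0.004644 = 0.001875 mol in a total volume of 0.03976 L.
[OH^-] = 0.001875/0.03976 = 0.04716 M, so pOH = 1.33 and pH = 14.00 - 1.33 = 12.67.

12.67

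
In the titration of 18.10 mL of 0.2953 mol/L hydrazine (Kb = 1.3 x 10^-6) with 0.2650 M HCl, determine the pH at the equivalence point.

4.48

n(N2H4) = 0.2953 x 0.01810 = 0.005345 mol; V(HCl) at equivalence = 0.005345/0.2650 = 0.02017 L.
At equivalence the base is fully converted to N2H5+; total volume = 0.03827 L, so [N2H5+] = 0.005345/0.03827 = 0.1397 M.
Ka(N2H5+) = Kw/Kb = 1.0e-14 / 1.3 x 10^-6 = 7.69e-9.
[H^+] = sqrt(Ka x [N2H5+]) = sqrt(7.69e-9 x 0.1397) = 3.28e-5 M.
pH = -log(3.28e-5) = 4.48.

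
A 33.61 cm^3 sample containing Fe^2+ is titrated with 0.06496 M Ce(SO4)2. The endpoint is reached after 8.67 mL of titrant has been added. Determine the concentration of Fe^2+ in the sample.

0.0168 M

n(Ce(SO4)2) = 0.06496 x 0.008670 = 0.0005632 mol.
From the balanced equation, 1 mol Ce(SO4)2 reacts with 1 mol Fe^2+, so n(Fe^2+) = 0.0005632 x 1/1 = 0.0005632 mol.
[Fe^2+] = 0.0005632 / 0.03361 L = 0.0168 M.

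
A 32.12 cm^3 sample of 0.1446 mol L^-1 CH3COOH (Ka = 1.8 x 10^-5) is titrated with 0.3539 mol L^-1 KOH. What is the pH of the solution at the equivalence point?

n(CH3COOH) = 0.1446 x 0.03212 = 0.004645 mol; V(KOH) at equivalence = 0.004645/0.3539 = 0.01312 L.
At equivalence all the acid is converted to CH3COO-; total volume = 0.03212 + 0.01312 = 0.04524 L, so [CH3COO-] = 0.004645/0.04524 = 0.1027 M.
Kb = Kw/Ka = 1.0e-14 / 1.8 x 10^-5 = 5.56e-10.
[OH^-] = sqrt(Kb x [CH3COO-]) = sqrt(5.56e-10 x 0.1027) = 7.55e-6 M.
pOH = 5.12, so pH = 14.00 - 5.12 = 8.88.

8.88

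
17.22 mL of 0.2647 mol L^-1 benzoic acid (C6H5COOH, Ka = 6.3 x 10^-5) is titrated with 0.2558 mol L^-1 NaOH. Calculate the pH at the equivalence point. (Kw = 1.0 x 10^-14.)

n(C6H5COOH) = 0.2647 x 0.01722 = 0.004558 mol; V(NaOH) at equivalence = 0.004558/0.2558 = 0.01782 L.
At equivalence all the acid is converted to C6H5COO-; total volume = 0.01722 + 0.01782 = 0.03504 L, so [C6H5COO-] = 0.004558/0.03504 = 0.1301 M.
Kb = Kw/Ka = 1.0e-14 / 6.3 x 10^-5 = 1.59e-10.
[OH^-] = sqrt(Kb x [C6H5COO-]) = sqrt(1.59e-10 x 0.1301) = 4.54e-6 M.
pOH = 5.34, so pH = 14.00 - 5.34 = 8.66.

8.66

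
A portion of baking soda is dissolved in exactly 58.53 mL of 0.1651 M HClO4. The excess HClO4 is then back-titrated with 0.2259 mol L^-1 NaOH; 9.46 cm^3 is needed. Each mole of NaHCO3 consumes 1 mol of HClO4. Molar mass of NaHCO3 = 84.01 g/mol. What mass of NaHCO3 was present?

Total n(HClO4) added = 0.1651 x 0.05853 = 0.009663 mol.
n(NaOH) used = 0.2259 x 0.009460 = 0.002137 mol, which equals the excess n(HClO4).
So n(HClO4) consumed by the sample = 0.009663 - 0.002137 = 0.007526 mol.
n(NaHCO3) = 0.007526 / 1 = 0.007526 mol.
mass = 0.007526 mol x 84.01 g/mol = 0.632 g.

0.632 g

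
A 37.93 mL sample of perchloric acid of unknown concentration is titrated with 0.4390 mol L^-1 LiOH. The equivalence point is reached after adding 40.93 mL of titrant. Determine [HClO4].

0.474 M

n(LiOH) delivered = 0.4390 x 0.04093 = 0.01797 mol.
For a 1:1 reaction, n(HClO4) = 0.01797 mol.
[HClO4] = 0.01797 mol / 0.03793 L = 0.474 M.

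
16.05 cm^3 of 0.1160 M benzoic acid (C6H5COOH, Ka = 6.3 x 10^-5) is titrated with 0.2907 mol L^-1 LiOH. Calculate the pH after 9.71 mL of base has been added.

n(acid) = 0.1160 x 0.01605 = 0.001862 mol; n(LiOH) added = 0.2907 x 0.009710 = 0.002823 mol.
Base is in excess by 0.002823 - 0.001862 = 0.0009609 mol in a total volume of 0.02576 L.
[OH^-] = 0.0009609/0.02576 = 0.03730 M, so pOH = 1.43 and pH = 14.00 - 1.43 = 12.57.

12.57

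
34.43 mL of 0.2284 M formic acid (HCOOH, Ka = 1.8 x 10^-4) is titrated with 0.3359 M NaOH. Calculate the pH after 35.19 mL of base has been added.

12.75

n(acid) = 0.2284 x 0.03443 = 0.007864 mol; n(NaOH) added = 0.3359 x 0.03519 = 0.01182 mol.
Base is in excess by 0.01182 - 0.007864 = 0.003957 mol in a total volume of 0.06962 L.
[OH^-] = 0.003957/0.06962 = 0.05683 M, so pOH = 1.25 and pH = 14.00 - 1.25 = 12.75.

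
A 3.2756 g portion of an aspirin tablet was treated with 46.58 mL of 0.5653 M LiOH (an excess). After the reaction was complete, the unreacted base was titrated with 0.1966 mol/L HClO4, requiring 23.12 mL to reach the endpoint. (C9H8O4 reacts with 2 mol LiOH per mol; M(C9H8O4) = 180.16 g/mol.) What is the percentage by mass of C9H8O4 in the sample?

Total n(LiOH) added = 0.5653 x 0.04658 = 0.02633 mol.
n(HClO4) used = 0.1966 x 0.02312 = 0.004545 mol, which equals the excess n(LiOH).
So n(LiOH) consumed by the sample = 0.02633 - 0.004545 = 0.02179 mol.
n(C9H8O4) = 0.02179 / 2 = 0.01089 mol.
mass C9H8O4 = 0.01089 x 180.16 = 1.963 g, so %C9H8O4 = 1.963/3.2756 x 100 = 59.9%.

59.9%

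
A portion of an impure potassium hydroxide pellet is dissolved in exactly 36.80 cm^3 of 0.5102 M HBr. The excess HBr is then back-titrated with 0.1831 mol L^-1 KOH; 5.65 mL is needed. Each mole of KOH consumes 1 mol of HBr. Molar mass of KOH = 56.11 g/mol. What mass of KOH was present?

Total n(HBr) added = 0.5102 x 0.03680 = 0.01878 mol.
n(KOH) used = 0.1831 x 0.005650 = 0.001035 mol, which equals the excess n(HBr).
So n(HBr) consumed by the sample = 0.01878 - 0.001035 = 0.01774 mol.
n(KOH) = 0.01774 / 1 = 0.01774 mol.
mass = 0.01774 mol x 56.11 g/mol = 0.995 g.

0.995 g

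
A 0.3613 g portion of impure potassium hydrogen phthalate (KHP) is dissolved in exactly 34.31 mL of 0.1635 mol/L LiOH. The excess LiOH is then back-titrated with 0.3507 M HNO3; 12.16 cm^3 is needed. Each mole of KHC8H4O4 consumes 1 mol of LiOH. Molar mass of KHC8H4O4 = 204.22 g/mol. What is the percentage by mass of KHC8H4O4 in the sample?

76.0%

Total n(LiOH) added = 0.1635 x 0.03431 = 0.005610 mol.
n(HNO3) used = 0.3507 x 0.01216 = 0.004265 mol, which equals the excess n(LiOH).
So n(LiOH) consumed by the sample = 0.005610 - 0.004265 = 0.001345 mol.
n(KHC8H4O4) = 0.001345 / 1 = 0.001345 mol.
mass KHC8H4O4 = 0.001345 x 204.22 = 0.2747 g, so %KHC8H4O4 = 0.2747/0.3613 x 100 = 76.0%.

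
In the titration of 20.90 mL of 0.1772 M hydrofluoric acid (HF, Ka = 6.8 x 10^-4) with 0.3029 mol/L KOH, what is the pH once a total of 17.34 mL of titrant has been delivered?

12.61

n(acid) = 0.1772 x 0.02090 = 0.003703 mol; n(KOH) added = 0.3029 x 0.01734 = 0.005252 mol.
Base is in excess by 0.005252 - 0.003703 = 0.001549 mol in a total volume of 0.03824 L.
[OH^-] = 0.001549/0.03824 = 0.04050 M, so pOH = 1.39 and pH = 14.00 - 1.39 = 12.61.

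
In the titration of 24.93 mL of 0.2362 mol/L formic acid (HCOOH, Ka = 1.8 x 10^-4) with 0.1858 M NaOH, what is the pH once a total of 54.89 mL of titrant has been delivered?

12.73

n(acid) = 0.2362 x 0.02493 = 0.005888 mol; n(NaOH) added = 0.1858 x 0.05489 = 0.01020 mol.
Base is in excess by 0.01020 - 0.005888 = 0.004310 mol in a total volume of 0.07982 L.
[OH^-] = 0.004310/0.07982 = 0.05400 M, so pOH = 1.27 and pH = 14.00 - 1.27 = 12.73.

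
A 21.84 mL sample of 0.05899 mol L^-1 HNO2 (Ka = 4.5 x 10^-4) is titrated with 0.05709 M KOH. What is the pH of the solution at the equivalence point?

n(HNO2) = 0.05899 x 0.02184 = 0.001288 mol; V(KOH) at equivalence = 0.001288/0.05709 = 0.02257 L.
At equivalence all the acid is converted to NO2-; total volume = 0.02184 + 0.02257 = 0.04441 L, so [NO2-] = 0.001288/0.04441 = 0.02901 M.
Kb = Kw/Ka = 1.0e-14 / 4.5 x 10^-4 = 2.22e-11.
[OH^-] = sqrt(Kb x [NO2-]) = sqrt(2.22e-11 x 0.02901) = 8.03e-7 M.
pOH = 6.10, so pH = 14.00 - 6.10 = 7.90.

7.90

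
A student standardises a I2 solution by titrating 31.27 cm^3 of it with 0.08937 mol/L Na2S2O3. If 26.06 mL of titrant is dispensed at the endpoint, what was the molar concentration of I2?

0.0372 M

n(Na2S2O3) = 0.08937 x 0.02606 = 0.002329 mol.
From the balanced equation, 2 mol Na2S2O3 reacts with 1 mol I2, so n(I2) = 0.002329 x 1/2 = 0.001164 mol.
[I2] = 0.001164 / 0.03127 L = 0.0372 M.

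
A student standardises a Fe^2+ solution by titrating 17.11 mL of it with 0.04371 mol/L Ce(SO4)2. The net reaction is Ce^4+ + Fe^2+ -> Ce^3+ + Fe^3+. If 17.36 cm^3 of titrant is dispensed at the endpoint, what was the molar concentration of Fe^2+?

n(Ce(SO4)2) = 0.04371 x 0.01736 = 0.0007588 mol.
From the balanced equation, 1 mol Ce(SO4)2 reacts with 1 mol Fe^2+, so n(Fe^2+) = 0.0007588 x 1/1 = 0.0007588 mol.
[Fe^2+] = 0.0007588 / 0.01711 L = 0.0443 M.

0.0443 M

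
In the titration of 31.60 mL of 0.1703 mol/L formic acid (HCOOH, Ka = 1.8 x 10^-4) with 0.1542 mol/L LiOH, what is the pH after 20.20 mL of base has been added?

Initial n(HCOOH) = 0.1703 x 0.03160 = 0.005381 mol.
n(LiOH) added = 0.1542 x 0.02020 = 0.003115 mol, converting that many moles of HCOOH to HCOO-.
Remaining n(HCOOH) = 0.002267 mol; n(HCOO-) = 0.003115 mol.
By Henderson-Hasselbalch, pH = pKa + log([A^-]/[HA]) = 3.74 + log(0.003115/0.002267) = 3.74 + (+0.14) = 3.88.

3.88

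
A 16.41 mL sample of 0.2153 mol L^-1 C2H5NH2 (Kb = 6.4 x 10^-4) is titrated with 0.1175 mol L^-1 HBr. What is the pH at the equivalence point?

n(C2H5NH2) = 0.2153 x 0.01641 = 0.003533 mol; V(HBr) at equivalence = 0.003533/0.1175 = 0.03007 L.
At equivalence the base is fully converted to C2H5NH3+; total volume = 0.04648 L, so [C2H5NH3+] = 0.003533/0.04648 = 0.07601 M.
Ka(C2H5NH3+) = Kw/Kb = 1.0e-14 / 6.4 x 10^-4 = 1.56e-11.
[H^+] = sqrt(Ka x [C2H5NH3+]) = sqrt(1.56e-11 x 0.07601) = 1.09e-6 M.
pH = -log(1.09e-6) = 5.96.

5.96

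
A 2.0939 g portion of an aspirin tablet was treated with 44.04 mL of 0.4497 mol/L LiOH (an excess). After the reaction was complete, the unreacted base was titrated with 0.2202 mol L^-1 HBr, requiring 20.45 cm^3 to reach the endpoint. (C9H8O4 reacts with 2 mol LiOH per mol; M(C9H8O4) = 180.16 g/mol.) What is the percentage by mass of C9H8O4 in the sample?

65.8%

Total n(LiOH) added = 0.4497 x 0.04404 = 0.01980 mol.
n(HBr) used = 0.2202 x 0.02045 = 0.004503 mol, which equals the excess n(LiOH).
So n(LiOH) consumed by the sample = 0.01980 - 0.004503 = 0.01530 mol.
n(C9H8O4) = 0.01530 / 2 = 0.007651 mol.
mass C9H8O4 = 0.007651 x 180.16 = 1.378 g, so %C9H8O4 = 1.378/2.0939 x 100 = 65.8%.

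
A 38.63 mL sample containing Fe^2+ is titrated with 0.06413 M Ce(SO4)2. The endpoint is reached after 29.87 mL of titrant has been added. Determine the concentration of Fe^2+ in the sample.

n(Ce(SO4)2) = 0.06413 x 0.02987 = 0.001916 mol.
From the balanced equation, 1 mol Ce(SO4)2 reacts with 1 mol Fe^2+, so n(Fe^2+) = 0.001916 x 1/1 = 0.001916 mol.
[Fe^2+] = 0.001916 / 0.03863 L = 0.0496 M.

0.0496 M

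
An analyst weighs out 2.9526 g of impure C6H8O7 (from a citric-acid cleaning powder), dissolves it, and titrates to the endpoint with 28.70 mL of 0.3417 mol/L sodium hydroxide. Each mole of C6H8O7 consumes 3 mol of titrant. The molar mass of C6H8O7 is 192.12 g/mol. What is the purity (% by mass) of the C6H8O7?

21.3%

n(NaOH) = 0.3417 x 0.02870 = 0.009807 mol.
n(C6H8O7) = 0.009807 / 3 = 0.003269 mol.
mass of C6H8O7 = 0.003269 x 192.12 = 0.6280 g.
% purity = 0.6280 / 2.9526 x 100 = 21.3%.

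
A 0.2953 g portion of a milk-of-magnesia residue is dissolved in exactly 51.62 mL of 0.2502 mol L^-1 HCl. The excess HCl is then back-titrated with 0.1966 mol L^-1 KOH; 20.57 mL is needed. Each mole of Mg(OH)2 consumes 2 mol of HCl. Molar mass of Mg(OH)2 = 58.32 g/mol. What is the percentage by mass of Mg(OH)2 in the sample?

Total n(HCl) added = 0.2502 x 0.05162 = 0.01292 mol.
n(KOH) used = 0.1966 x 0.02057 = 0.004044 mol, which equals the excess n(HCl).
So n(HCl) consumed by the sample = 0.01292 - 0.004044 = 0.008871 mol.
n(Mg(OH)2) = 0.008871 / 2 = 0.004436 mol.
mass Mg(OH)2 = 0.004436 x 58.32 = 0.2587 g, so %Mg(OH)2 = 0.2587/0.2953 x 100 = 87.6%.

87.6%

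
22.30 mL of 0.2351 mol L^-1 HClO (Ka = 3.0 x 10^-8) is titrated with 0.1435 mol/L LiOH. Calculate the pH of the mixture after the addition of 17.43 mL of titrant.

Initial n(HClO) = 0.2351 x 0.02230 = 0.005243 mol.
n(LiOH) added = 0.1435 x 0.01743 = 0.002501 mol, converting that many moles of HClO to ClO-.
Remaining n(HClO) = 0.002742 mol; n(ClO-) = 0.002501 mol.
By Henderson-Hasselbalch, pH = pKa + log([A^-]/[HA]) = 7.52 + log(0.002501/0.002742) = 7.52 + (-0.04) = 7.48.

7.48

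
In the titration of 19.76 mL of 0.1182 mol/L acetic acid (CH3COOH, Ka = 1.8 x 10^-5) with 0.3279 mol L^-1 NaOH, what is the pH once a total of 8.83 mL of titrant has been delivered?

12.29

n(acid) = 0.1182 x 0.01976 = 0.002336 mol; n(NaOH) added = 0.3279 x 0.008830 = 0.002895 mol.
Base is in excess by 0.002895 - 0.002336 = 0.0005597 mol in a total volume of 0.02859 L.
[OH^-] = 0.0005597/0.02859 = 0.01958 M, so pOH = 1.71 and pH = 14.00 - 1.71 = 12.29.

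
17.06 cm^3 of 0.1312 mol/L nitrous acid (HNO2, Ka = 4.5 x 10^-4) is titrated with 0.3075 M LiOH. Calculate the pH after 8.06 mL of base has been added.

11.98

n(acid) = 0.1312 x 0.01706 = 0.002238 mol; n(LiOH) added = 0.3075 x 0.008060 = 0.002478 mol.
Base is in excess by 0.002478 - 0.002238 = 0.0002402 mol in a total volume of 0.02512 L.
[OH^-] = 0.0002402/0.02512 = 0.009561 M, so pOH = 2.02 and pH = 14.00 - 2.02 = 11.98.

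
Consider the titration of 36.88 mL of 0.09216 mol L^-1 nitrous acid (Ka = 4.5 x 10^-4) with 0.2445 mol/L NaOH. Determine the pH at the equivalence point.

n(HNO2) = 0.09216 x 0.03688 = 0.003399 mol; V(NaOH) at equivalence = 0.003399/0.2445 = 0.01390 L.
At equivalence all the acid is converted to NO2-; total volume = 0.03688 + 0.01390 = 0.05078 L, so [NO2-] = 0.003399/0.05078 = 0.06693 M.
Kb = Kw/Ka = 1.0e-14 / 4.5 x 10^-4 = 2.22e-11.
[OH^-] = sqrt(Kb x [NO2-]) = sqrt(2.22e-11 x 0.06693) = 1.22e-6 M.
pOH = 5.91, so pH = 14.00 - 5.91 = 8.09.

8.09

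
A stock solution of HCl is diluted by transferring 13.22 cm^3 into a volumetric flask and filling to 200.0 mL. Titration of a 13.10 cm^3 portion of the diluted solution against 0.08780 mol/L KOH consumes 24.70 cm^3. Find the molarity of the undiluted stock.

n(KOH) = 0.08780 x 0.02470 = 0.002169 mol.
n(HCl) in the aliquot = 0.002169 mol.
[diluted HCl] = 0.002169 / 0.01310 = 0.1655 M.
Dilution factor = 200.0/13.22 = 15.13, so [stock] = 0.1655 x 15.13 = 2.50 M.

2.50 M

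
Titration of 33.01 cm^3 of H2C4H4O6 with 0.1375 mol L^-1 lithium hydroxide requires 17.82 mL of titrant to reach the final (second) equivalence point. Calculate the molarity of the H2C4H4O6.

0.0371 M

n(LiOH) = 0.1375 x 0.01782 = 0.002450 mol.
At the final (second) equivalence point, 2 mol OH^- react per mol H2C4H4O6, so n(H2C4H4O6) = 0.002450 / 2 = 0.001225 mol.
[H2C4H4O6] = 0.001225 / 0.03301 L = 0.0371 M.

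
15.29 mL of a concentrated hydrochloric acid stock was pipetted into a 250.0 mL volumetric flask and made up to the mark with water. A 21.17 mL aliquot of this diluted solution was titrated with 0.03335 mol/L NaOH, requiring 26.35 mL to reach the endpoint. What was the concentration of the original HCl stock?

0.679 M

n(NaOH) = 0.03335 x 0.02635 = 0.0008788 mol.
n(HCl) in the aliquot = 0.0008788 mol.
[diluted HCl] = 0.0008788 / 0.02117 = 0.04151 M.
Dilution factor = 250.0/15.29 = 16.35, so [stock] = 0.04151 x 16.35 = 0.679 M.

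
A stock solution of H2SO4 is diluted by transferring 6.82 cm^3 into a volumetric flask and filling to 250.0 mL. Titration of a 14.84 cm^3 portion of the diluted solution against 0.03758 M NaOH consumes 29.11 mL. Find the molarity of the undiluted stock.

n(NaOH) = 0.03758 x 0.02911 = 0.001094 mol.
n(H2SO4) in the aliquot = 0.001094 x 1/2 = 0.0005470 mol.
[diluted H2SO4] = 0.0005470 / 0.01484 = 0.03686 M.
Dilution factor = 250.0/6.820 = 36.66, so [stock] = 0.03686 x 36.66 = 1.35 M.

1.35 M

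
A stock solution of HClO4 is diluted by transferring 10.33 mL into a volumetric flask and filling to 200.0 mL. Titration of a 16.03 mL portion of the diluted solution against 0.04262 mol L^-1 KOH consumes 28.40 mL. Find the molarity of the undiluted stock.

1.46 M

n(KOH) = 0.04262 x 0.02840 = 0.001210 mol.
n(HClO4) in the aliquot = 0.001210 mol.
[diluted HClO4] = 0.001210 / 0.01603 = 0.07551 M.
Dilution factor = 200.0/10.33 = 19.36, so [stock] = 0.07551 x 19.36 = 1.46 M.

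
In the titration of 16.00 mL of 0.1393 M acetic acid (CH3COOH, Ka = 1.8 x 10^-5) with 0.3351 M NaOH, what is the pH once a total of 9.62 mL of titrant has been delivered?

12.59

n(acid) = 0.1393 x 0.01600 = 0.002229 mol; n(NaOH) added = 0.3351 x 0.009620 = 0.003224 mol.
Base is in excess by 0.003224 - 0.002229 = 0.0009949 mol in a total volume of 0.02562 L.
[OH^-] = 0.0009949/0.02562 = 0.03883 M, so pOH = 1.41 and pH = 14.00 - 1.41 = 12.59.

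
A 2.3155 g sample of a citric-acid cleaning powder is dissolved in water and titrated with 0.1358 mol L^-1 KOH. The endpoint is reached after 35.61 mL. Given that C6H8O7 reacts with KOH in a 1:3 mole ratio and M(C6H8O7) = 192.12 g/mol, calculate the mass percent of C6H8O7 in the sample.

n(KOH) = 0.1358 x 0.03561 = 0.004836 mol.
n(C6H8O7) = 0.004836 / 3 = 0.001612 mol.
mass of C6H8O7 = 0.001612 x 192.12 = 0.3097 g.
% purity = 0.3097 / 2.3155 x 100 = 13.4%.

13.4%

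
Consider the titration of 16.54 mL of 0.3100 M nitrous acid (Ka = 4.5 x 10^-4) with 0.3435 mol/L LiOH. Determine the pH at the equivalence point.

n(HNO2) = 0.3100 x 0.01654 = 0.005127 mol; V(LiOH) at equivalence = 0.005127/0.3435 = 0.01493 L.
At equivalence all the acid is converted to NO2-; total volume = 0.01654 + 0.01493 = 0.03147 L, so [NO2-] = 0.005127/0.03147 = 0.1629 M.
Kb = Kw/Ka = 1.0e-14 / 4.5 x 10^-4 = 2.22e-11.
[OH^-] = sqrt(Kb x [NO2-]) = sqrt(2.22e-11 x 0.1629) = 1.90e-6 M.
pOH = 5.72, so pH = 14.00 - 5.72 = 8.28.

8.28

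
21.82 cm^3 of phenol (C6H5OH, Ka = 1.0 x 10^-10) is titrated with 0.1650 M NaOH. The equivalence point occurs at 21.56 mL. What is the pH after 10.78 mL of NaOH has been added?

10.78 mL is exactly half the equivalence volume (21.56/2), i.e. the half-equivalence point.
There, n(HA) = n(A^-), so pH = pKa = -log(1.0 x 10^-10) = 10.00.

10.00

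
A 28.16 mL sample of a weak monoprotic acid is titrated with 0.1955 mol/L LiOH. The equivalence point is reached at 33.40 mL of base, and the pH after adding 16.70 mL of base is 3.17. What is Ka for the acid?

16.70 mL is half of the equivalence volume, so this is the half-equivalence point where [HA] = [A^-].
At half-equivalence pH = pKa, so pKa = 3.17.
Ka = 10^(-3.17) = 6.8 x 10^-4.

6.8 x 10^-4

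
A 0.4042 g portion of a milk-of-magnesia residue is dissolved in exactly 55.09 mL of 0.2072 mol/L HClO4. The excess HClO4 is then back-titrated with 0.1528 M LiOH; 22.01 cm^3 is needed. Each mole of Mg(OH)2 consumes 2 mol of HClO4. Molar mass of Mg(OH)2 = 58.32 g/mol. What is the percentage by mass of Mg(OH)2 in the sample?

58.1%

Total n(HClO4) added = 0.2072 x 0.05509 = 0.01141 mol.
n(LiOH) used = 0.1528 x 0.02201 = 0.003363 mol, which equals the excess n(HClO4).
So n(HClO4) consumed by the sample = 0.01141 - 0.003363 = 0.008052 mol.
n(Mg(OH)2) = 0.008052 / 2 = 0.004026 mol.
mass Mg(OH)2 = 0.004026 x 58.32 = 0.2348 g, so %Mg(OH)2 = 0.2348/0.4042 x 100 = 58.1%.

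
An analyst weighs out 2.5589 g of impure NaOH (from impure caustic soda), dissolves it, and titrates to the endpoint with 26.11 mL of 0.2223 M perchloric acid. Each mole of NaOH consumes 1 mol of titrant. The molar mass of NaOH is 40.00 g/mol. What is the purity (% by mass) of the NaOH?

n(HClO4) = 0.2223 x 0.02611 = 0.005804 mol.
n(NaOH) = 0.005804 / 1 = 0.005804 mol.
mass of NaOH = 0.005804 x 40.00 = 0.2322 g.
% purity = 0.2322 / 2.5589 x 100 = 9.07%.

9.07%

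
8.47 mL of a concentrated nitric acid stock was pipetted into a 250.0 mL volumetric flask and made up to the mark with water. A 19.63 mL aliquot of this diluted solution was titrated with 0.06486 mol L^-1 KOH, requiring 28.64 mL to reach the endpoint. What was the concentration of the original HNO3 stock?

2.79 M

n(KOH) = 0.06486 x 0.02864 = 0.001858 mol.
n(HNO3) in the aliquot = 0.001858 mol.
[diluted HNO3] = 0.001858 / 0.01963 = 0.09463 M.
Dilution factor = 250.0/8.470 = 29.52, so [stock] = 0.09463 x 29.52 = 2.79 M.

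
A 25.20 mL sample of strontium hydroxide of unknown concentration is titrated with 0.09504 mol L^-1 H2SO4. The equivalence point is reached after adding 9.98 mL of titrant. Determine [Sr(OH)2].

0.0376 M

n(H2SO4) delivered = 0.09504 x 0.009980 = 0.0009485 mol.
For a 1:1 reaction, n(Sr(OH)2) = 0.0009485 mol.
[Sr(OH)2] = 0.0009485 mol / 0.02520 L = 0.0376 M.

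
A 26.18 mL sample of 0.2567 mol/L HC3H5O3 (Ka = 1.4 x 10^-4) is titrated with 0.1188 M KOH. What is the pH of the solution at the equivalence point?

8.38

n(HC3H5O3) = 0.2567 x 0.02618 = 0.006720 mol; V(KOH) at equivalence = 0.006720/0.1188 = 0.05657 L.
At equivalence all the acid is converted to C3H5O3-; total volume = 0.02618 + 0.05657 = 0.08275 L, so [C3H5O3-] = 0.006720/0.08275 = 0.08121 M.
Kb = Kw/Ka = 1.0e-14 / 1.4 x 10^-4 = 7.14e-11.
[OH^-] = sqrt(Kb x [C3H5O3-]) = sqrt(7.14e-11 x 0.08121) = 2.41e-6 M.
pOH = 5.62, so pH = 14.00 - 5.62 = 8.38.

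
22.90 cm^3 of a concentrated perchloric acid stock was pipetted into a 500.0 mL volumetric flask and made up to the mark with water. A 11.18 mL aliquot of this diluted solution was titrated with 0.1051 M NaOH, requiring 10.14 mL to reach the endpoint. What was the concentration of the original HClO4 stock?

n(NaOH) = 0.1051 x 0.01014 = 0.001066 mol.
n(HClO4) in the aliquot = 0.001066 mol.
[diluted HClO4] = 0.001066 / 0.01118 = 0.09532 M.
Dilution factor = 500.0/22.90 = 21.83, so [stock] = 0.09532 x 21.83 = 2.08 M.

2.08 M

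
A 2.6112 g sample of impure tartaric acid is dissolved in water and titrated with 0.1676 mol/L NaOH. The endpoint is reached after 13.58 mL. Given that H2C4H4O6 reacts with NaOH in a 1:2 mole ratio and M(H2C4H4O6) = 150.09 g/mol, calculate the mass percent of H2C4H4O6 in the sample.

n(NaOH) = 0.1676 x 0.01358 = 0.002276 mol.
n(H2C4H4O6) = 0.002276 / 2 = 0.001138 mol.
mass of H2C4H4O6 = 0.001138 x 150.09 = 0.1708 g.
% purity = 0.1708 / 2.6112 x 100 = 6.54%.

6.54%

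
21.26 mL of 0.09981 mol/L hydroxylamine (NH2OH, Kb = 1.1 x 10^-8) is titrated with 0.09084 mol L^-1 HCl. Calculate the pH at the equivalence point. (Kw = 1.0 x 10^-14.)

3.68

n(NH2OH) = 0.09981 x 0.02126 = 0.002122 mol; V(HCl) at equivalence = 0.002122/0.09084 = 0.02336 L.
At equivalence the base is fully converted to NH3OH+; total volume = 0.04462 L, so [NH3OH+] = 0.002122/0.04462 = 0.04756 M.
Ka(NH3OH+) = Kw/Kb = 1.0e-14 / 1.1 x 10^-8 = 9.09e-7.
[H^+] = sqrt(Ka x [NH3OH+]) = sqrt(9.09e-7 x 0.04756) = 0.000208 M.
pH = -log(0.000208) = 3.68.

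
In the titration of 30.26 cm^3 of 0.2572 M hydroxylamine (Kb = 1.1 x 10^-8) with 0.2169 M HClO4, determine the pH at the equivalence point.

n(NH2OH) = 0.2572 x 0.03026 = 0.007783 mol; V(HClO4) at equivalence = 0.007783/0.2169 = 0.03588 L.
At equivalence the base is fully converted to NH3OH+; total volume = 0.06614 L, so [NH3OH+] = 0.007783/0.06614 = 0.1177 M.
Ka(NH3OH+) = Kw/Kb = 1.0e-14 / 1.1 x 10^-8 = 9.09e-7.
[H^+] = sqrt(Ka x [NH3OH+]) = sqrt(9.09e-7 x 0.1177) = 0.000327 M.
pH = -log(0.000327) = 3.49.

3.49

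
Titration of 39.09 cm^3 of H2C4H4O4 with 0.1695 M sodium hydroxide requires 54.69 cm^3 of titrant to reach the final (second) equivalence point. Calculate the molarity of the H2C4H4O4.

0.119 M

n(NaOH) = 0.1695 x 0.05469 = 0.009270 mol.
At the final (second) equivalence point, 2 mol OH^- react per mol H2C4H4O4, so n(H2C4H4O4) = 0.009270 / 2 = 0.004635 mol.
[H2C4H4O4] = 0.004635 / 0.03909 L = 0.119 M.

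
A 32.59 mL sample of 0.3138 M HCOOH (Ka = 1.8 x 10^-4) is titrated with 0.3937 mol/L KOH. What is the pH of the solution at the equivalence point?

n(HCOOH) = 0.3138 x 0.03259 = 0.01023 mol; V(KOH) at equivalence = 0.01023/0.3937 = 0.02598 L.
At equivalence all the acid is converted to HCOO-; total volume = 0.03259 + 0.02598 = 0.05857 L, so [HCOO-] = 0.01023/0.05857 = 0.1746 M.
Kb = Kw/Ka = 1.0e-14 / 1.8 x 10^-4 = 5.56e-11.
[OH^-] = sqrt(Kb x [HCOO-]) = sqrt(5.56e-11 x 0.1746) = 3.11e-6 M.
pOH = 5.51, so pH = 14.00 - 5.51 = 8.49.

8.49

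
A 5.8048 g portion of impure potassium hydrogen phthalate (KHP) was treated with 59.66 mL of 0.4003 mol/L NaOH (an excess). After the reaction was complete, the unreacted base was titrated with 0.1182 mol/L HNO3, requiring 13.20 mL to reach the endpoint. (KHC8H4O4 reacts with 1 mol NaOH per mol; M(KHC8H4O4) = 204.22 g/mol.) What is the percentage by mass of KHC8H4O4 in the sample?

Total n(NaOH) added = 0.4003 x 0.05966 = 0.02388 mol.
n(HNO3) used = 0.1182 x 0.01320 = 0.001560 mol, which equals the excess n(NaOH).
So n(NaOH) consumed by the sample = 0.02388 - 0.001560 = 0.02232 mol.
n(KHC8H4O4) = 0.02232 / 1 = 0.02232 mol.
mass KHC8H4O4 = 0.02232 x 204.22 = 4.559 g, so %KHC8H4O4 = 4.559/5.8048 x 100 = 78.5%.

78.5%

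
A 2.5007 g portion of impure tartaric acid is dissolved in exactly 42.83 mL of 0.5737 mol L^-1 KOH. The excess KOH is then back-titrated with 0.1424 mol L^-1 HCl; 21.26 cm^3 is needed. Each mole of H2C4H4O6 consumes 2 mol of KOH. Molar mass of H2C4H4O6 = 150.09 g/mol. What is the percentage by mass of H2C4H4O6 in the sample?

64.7%

Total n(KOH) added = 0.5737 x 0.04283 = 0.02457 mol.
n(HCl) used = 0.1424 x 0.02126 = 0.003027 mol, which equals the excess n(KOH).
So n(KOH) consumed by the sample = 0.02457 - 0.003027 = 0.02154 mol.
n(H2C4H4O6) = 0.02154 / 2 = 0.01077 mol.
mass H2C4H4O6 = 0.01077 x 150.09 = 1.617 g, so %H2C4H4O6 = 1.617/2.5007 x 100 = 64.7%.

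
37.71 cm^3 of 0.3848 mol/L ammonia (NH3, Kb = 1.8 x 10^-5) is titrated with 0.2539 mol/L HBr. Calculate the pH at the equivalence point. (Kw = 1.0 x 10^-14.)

n(NH3) = 0.3848 x 0.03771 = 0.01451 mol; V(HBr) at equivalence = 0.01451/0.2539 = 0.05715 L.
At equivalence the base is fully converted to NH4+; total volume = 0.09486 L, so [NH4+] = 0.01451/0.09486 = 0.1530 M.
Ka(NH4+) = Kw/Kb = 1.0e-14 / 1.8 x 10^-5 = 5.56e-10.
[H^+] = sqrt(Ka x [NH4+]) = sqrt(5.56e-10 x 0.1530) = 9.22e-6 M.
pH = -log(9.22e-6) = 5.04.

5.04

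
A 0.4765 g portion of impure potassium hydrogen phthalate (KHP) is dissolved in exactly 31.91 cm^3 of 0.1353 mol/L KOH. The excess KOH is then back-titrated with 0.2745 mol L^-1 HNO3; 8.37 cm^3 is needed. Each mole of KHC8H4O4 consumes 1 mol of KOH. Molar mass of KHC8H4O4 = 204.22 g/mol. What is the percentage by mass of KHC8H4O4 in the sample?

86.6%

Total n(KOH) added = 0.1353 x 0.03191 = 0.004317 mol.
n(HNO3) used = 0.2745 x 0.008370 = 0.002298 mol, which equals the excess n(KOH).
So n(KOH) consumed by the sample = 0.004317 - 0.002298 = 0.002020 mol.
n(KHC8H4O4) = 0.002020 / 1 = 0.002020 mol.
mass KHC8H4O4 = 0.002020 x 204.22 = 0.4125 g, so %KHC8H4O4 = 0.4125/0.4765 x 100 = 86.6%.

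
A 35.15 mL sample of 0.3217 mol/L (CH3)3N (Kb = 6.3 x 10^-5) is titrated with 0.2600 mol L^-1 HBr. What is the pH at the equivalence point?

5.32

n((CH3)3N) = 0.3217 x 0.03515 = 0.01131 mol; V(HBr) at equivalence = 0.01131/0.2600 = 0.04349 L.
At equivalence the base is fully converted to (CH3)3NH+; total volume = 0.07864 L, so [(CH3)3NH+] = 0.01131/0.07864 = 0.1438 M.
Ka((CH3)3NH+) = Kw/Kb = 1.0e-14 / 6.3 x 10^-5 = 1.59e-10.
[H^+] = sqrt(Ka x [(CH3)3NH+]) = sqrt(1.59e-10 x 0.1438) = 4.78e-6 M.
pH = -log(4.78e-6) = 5.32.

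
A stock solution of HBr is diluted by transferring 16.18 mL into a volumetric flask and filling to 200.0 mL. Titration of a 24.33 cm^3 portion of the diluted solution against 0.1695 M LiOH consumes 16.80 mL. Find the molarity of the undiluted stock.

1.45 M

n(LiOH) = 0.1695 x 0.01680 = 0.002848 mol.
n(HBr) in the aliquot = 0.002848 mol.
[diluted HBr] = 0.002848 / 0.02433 = 0.1170 M.
Dilution factor = 200.0/16.18 = 12.36, so [stock] = 0.1170 x 12.36 = 1.45 M.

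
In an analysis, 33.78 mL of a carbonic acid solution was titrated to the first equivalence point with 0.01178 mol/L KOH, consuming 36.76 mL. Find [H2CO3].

0.0128 M

n(KOH) = 0.01178 x 0.03676 = 0.0004330 mol.
At the first equivalence point, 1 mol OH^- react per mol H2CO3, so n(H2CO3) = 0.0004330 / 1 = 0.0004330 mol.
[H2CO3] = 0.0004330 / 0.03378 L = 0.0128 M.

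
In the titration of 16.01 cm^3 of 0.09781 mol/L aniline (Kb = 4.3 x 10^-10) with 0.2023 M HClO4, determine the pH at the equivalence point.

n(C6H5NH2) = 0.09781 x 0.01601 = 0.001566 mol; V(HClO4) at equivalence = 0.001566/0.2023 = 0.007741 L.
At equivalence the base is fully converted to C6H5NH3+; total volume = 0.02375 L, so [C6H5NH3+] = 0.001566/0.02375 = 0.06593 M.
Ka(C6H5NH3+) = Kw/Kb = 1.0e-14 / 4.3 x 10^-10 = 2.33e-5.
[H^+] = sqrt(Ka x [C6H5NH3+]) = sqrt(2.33e-5 x 0.06593) = 0.00124 M.
pH = -log(0.00124) = 2.91.

2.91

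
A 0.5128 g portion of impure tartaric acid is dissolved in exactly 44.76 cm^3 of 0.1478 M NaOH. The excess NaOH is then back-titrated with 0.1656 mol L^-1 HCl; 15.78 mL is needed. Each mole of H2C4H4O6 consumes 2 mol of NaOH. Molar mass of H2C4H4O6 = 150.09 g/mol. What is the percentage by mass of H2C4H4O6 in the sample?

58.6%

Total n(NaOH) added = 0.1478 x 0.04476 = 0.006616 mol.
n(HCl) used = 0.1656 x 0.01578 = 0.002613 mol, which equals the excess n(NaOH).
So n(NaOH) consumed by the sample = 0.006616 - 0.002613 = 0.004002 mol.
n(H2C4H4O6) = 0.004002 / 2 = 0.002001 mol.
mass H2C4H4O6 = 0.002001 x 150.09 = 0.3004 g, so %H2C4H4O6 = 0.3004/0.5128 x 100 = 58.6%.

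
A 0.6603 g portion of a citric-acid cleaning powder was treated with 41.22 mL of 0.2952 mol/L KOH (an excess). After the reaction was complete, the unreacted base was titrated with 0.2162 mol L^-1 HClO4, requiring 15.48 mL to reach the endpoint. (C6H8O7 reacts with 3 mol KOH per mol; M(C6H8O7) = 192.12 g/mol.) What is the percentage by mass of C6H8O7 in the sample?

Total n(KOH) added = 0.2952 x 0.04122 = 0.01217 mol.
n(HClO4) used = 0.2162 x 0.01548 = 0.003347 mol, which equals the excess n(KOH).
So n(KOH) consumed by the sample = 0.01217 - 0.003347 = 0.008821 mol.
n(C6H8O7) = 0.008821 / 3 = 0.002940 mol.
mass C6H8O7 = 0.002940 x 192.12 = 0.5649 g, so %C6H8O7 = 0.5649/0.6603 x 100 = 85.6%.

85.6%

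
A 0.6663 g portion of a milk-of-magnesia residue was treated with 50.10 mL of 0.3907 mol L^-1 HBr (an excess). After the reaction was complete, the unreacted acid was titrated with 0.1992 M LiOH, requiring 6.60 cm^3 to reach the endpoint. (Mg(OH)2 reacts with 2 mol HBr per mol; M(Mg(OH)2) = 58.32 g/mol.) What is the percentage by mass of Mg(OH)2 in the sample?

Total n(HBr) added = 0.3907 x 0.05010 = 0.01957 mol.
n(LiOH) used = 0.1992 x 0.006600 = 0.001315 mol, which equals the excess n(HBr).
So n(HBr) consumed by the sample = 0.01957 - 0.001315 = 0.01826 mol.
n(Mg(OH)2) = 0.01826 / 2 = 0.009130 mol.
mass Mg(OH)2 = 0.009130 x 58.32 = 0.5324 g, so %Mg(OH)2 = 0.5324/0.6663 x 100 = 79.9%.

79.9%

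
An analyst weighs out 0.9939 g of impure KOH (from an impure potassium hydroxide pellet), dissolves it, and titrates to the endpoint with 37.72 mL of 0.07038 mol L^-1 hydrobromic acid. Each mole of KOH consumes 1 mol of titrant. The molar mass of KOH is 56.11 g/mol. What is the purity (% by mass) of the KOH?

15.0%

n(HBr) = 0.07038 x 0.03772 = 0.002655 mol.
n(KOH) = 0.002655 / 1 = 0.002655 mol.
mass of KOH = 0.002655 x 56.11 = 0.1490 g.
% purity = 0.1490 / 0.9939 x 100 = 15.0%.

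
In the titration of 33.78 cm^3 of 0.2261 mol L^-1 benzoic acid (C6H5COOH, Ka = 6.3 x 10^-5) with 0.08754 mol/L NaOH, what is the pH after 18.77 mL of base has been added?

3.64

Initial n(C6H5COOH) = 0.2261 x 0.03378 = 0.007638 mol.
n(NaOH) added = 0.08754 x 0.01877 = 0.001643 mol, converting that many moles of C6H5COOH to C6H5COO-.
Remaining n(C6H5COOH) = 0.005995 mol; n(C6H5COO-) = 0.001643 mol.
By Henderson-Hasselbalch, pH = pKa + log([A^-]/[HA]) = 4.20 + log(0.001643/0.005995) = 4.20 + (-0.56) = 3.64.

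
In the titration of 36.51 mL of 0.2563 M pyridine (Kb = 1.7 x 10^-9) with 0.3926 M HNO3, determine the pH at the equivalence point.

3.02

n(C5H5N) = 0.2563 x 0.03651 = 0.009358 mol; V(HNO3) at equivalence = 0.009358/0.3926 = 0.02383 L.
At equivalence the base is fully converted to C5H5NH+; total volume = 0.06034 L, so [C5H5NH+] = 0.009358/0.06034 = 0.1551 M.
Ka(C5H5NH+) = Kw/Kb = 1.0e-14 / 1.7 x 10^-9 = 5.88e-6.
[H^+] = sqrt(Ka x [C5H5NH+]) = sqrt(5.88e-6 x 0.1551) = 0.000955 M.
pH = -log(0.000955) = 3.02.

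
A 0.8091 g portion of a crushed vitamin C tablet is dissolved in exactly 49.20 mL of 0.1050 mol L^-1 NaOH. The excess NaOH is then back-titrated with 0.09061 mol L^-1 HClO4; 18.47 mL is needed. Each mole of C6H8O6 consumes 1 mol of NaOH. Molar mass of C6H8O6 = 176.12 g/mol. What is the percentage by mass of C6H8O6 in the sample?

76.0%

Total n(NaOH) added = 0.1050 x 0.04920 = 0.005166 mol.
n(HClO4) used = 0.09061 x 0.01847 = 0.001674 mol, which equals the excess n(NaOH).
So n(NaOH) consumed by the sample = 0.005166 - 0.001674 = 0.003492 mol.
n(C6H8O6) = 0.003492 / 1 = 0.003492 mol.
mass C6H8O6 = 0.003492 x 176.12 = 0.6151 g, so %C6H8O6 = 0.6151/0.8091 x 100 = 76.0%.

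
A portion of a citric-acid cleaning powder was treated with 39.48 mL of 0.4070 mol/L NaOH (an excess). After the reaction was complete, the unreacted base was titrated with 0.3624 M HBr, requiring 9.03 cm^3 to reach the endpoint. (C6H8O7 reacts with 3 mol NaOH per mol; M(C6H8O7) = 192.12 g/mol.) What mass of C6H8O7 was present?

Total n(NaOH) added = 0.4070 x 0.03948 = 0.01607 mol.
n(HBr) used = 0.3624 x 0.009030 = 0.003272 mol, which equals the excess n(NaOH).
So n(NaOH) consumed by the sample = 0.01607 - 0.003272 = 0.01280 mol.
n(C6H8O7) = 0.01280 / 3 = 0.004265 mol.
mass = 0.004265 mol x 192.12 g/mol = 0.819 g.

0.819 g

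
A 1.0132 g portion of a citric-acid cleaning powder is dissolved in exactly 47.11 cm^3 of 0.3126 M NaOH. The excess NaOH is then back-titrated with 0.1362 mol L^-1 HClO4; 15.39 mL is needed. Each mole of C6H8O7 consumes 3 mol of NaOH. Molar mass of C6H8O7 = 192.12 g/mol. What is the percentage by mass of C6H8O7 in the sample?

79.8%

Total n(NaOH) added = 0.3126 x 0.04711 = 0.01473 mol.
n(HClO4) used = 0.1362 x 0.01539 = 0.002096 mol, which equals the excess n(NaOH).
So n(NaOH) consumed by the sample = 0.01473 - 0.002096 = 0.01263 mol.
n(C6H8O7) = 0.01263 / 3 = 0.004210 mol.
mass C6H8O7 = 0.004210 x 192.12 = 0.8089 g, so %C6H8O7 = 0.8089/1.0132 x 100 = 79.8%.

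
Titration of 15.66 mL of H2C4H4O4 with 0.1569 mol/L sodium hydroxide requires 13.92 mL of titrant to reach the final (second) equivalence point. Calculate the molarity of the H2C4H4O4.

n(NaOH) = 0.1569 x 0.01392 = 0.002184 mol.
At the final (second) equivalence point, 2 mol OH^- react per mol H2C4H4O4, so n(H2C4H4O4) = 0.002184 / 2 = 0.001092 mol.
[H2C4H4O4] = 0.001092 / 0.01566 L = 0.0697 M.

0.0697 M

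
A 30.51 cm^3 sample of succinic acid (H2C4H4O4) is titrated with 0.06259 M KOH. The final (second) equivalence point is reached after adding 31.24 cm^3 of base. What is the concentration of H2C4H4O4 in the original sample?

0.0320 M

n(KOH) = 0.06259 x 0.03124 = 0.001955 mol.
At the final (second) equivalence point, 2 mol OH^- react per mol H2C4H4O4, so n(H2C4H4O4) = 0.001955 / 2 = 0.0009777 mol.
[H2C4H4O4] = 0.0009777 / 0.03051 L = 0.0320 M.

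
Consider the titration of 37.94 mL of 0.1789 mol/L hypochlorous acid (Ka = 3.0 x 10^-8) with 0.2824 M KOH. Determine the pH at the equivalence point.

n(HClO) = 0.1789 x 0.03794 = 0.006787 mol; V(KOH) at equivalence = 0.006787/0.2824 = 0.02403 L.
At equivalence all the acid is converted to ClO-; total volume = 0.03794 + 0.02403 = 0.06197 L, so [ClO-] = 0.006787/0.06197 = 0.1095 M.
Kb = Kw/Ka = 1.0e-14 / 3.0 x 10^-8 = 3.33e-7.
[OH^-] = sqrt(Kb x [ClO-]) = sqrt(3.33e-7 x 0.1095) = 0.000191 M.
pOH = 3.72, so pH = 14.00 - 3.72 = 10.28.

10.28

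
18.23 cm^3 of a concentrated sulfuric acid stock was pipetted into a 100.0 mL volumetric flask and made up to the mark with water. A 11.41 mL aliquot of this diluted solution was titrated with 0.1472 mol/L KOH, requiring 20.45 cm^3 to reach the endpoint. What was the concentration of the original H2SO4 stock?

0.724 M

n(KOH) = 0.1472 x 0.02045 = 0.003010 mol.
n(H2SO4) in the aliquot = 0.003010 x 1/2 = 0.001505 mol.
[diluted H2SO4] = 0.001505 / 0.01141 = 0.1319 M.
Dilution factor = 100.0/18.23 = 5.485, so [stock] = 0.1319 x 5.485 = 0.724 M.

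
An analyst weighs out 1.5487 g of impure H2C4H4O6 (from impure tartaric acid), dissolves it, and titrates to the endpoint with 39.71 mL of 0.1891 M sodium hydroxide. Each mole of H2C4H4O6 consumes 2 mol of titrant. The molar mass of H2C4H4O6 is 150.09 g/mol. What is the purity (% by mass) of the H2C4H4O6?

36.4%

n(NaOH) = 0.1891 x 0.03971 = 0.007509 mol.
n(H2C4H4O6) = 0.007509 / 2 = 0.003755 mol.
mass of H2C4H4O6 = 0.003755 x 150.09 = 0.5635 g.
% purity = 0.5635 / 1.5487 x 100 = 36.4%.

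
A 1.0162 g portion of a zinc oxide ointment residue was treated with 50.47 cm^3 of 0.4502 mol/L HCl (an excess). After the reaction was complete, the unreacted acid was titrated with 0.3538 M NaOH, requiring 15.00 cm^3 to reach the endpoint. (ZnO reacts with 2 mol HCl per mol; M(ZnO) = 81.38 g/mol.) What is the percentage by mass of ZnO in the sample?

Total n(HCl) added = 0.4502 x 0.05047 = 0.02272 mol.
n(NaOH) used = 0.3538 x 0.01500 = 0.005307 mol, which equals the excess n(HCl).
So n(HCl) consumed by the sample = 0.02272 - 0.005307 = 0.01741 mol.
n(ZnO) = 0.01741 / 2 = 0.008707 mol.
mass ZnO = 0.008707 x 81.38 = 0.7086 g, so %ZnO = 0.7086/1.0162 x 100 = 69.7%.

69.7%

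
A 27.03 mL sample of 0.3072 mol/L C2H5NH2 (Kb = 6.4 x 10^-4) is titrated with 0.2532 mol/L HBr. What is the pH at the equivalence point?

n(C2H5NH2) = 0.3072 x 0.02703 = 0.008304 mol; V(HBr) at equivalence = 0.008304/0.2532 = 0.03279 L.
At equivalence the base is fully converted to C2H5NH3+; total volume = 0.05982 L, so [C2H5NH3+] = 0.008304/0.05982 = 0.1388 M.
Ka(C2H5NH3+) = Kw/Kb = 1.0e-14 / 6.4 x 10^-4 = 1.56e-11.
[H^+] = sqrt(Ka x [C2H5NH3+]) = sqrt(1.56e-11 x 0.1388) = 1.47e-6 M.
pH = -log(1.47e-6) = 5.83.

5.83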